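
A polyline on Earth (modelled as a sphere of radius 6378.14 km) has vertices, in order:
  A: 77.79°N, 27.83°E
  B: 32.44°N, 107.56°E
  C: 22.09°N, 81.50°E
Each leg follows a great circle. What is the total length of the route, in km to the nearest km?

Leg A→B: central angle 0.9811 rad, distance 6257.6 km.
Leg B→C: central angle 0.4412 rad, distance 2814.2 km.
Total: 6257.6 + 2814.2 ≈ 9072 km.

9072 km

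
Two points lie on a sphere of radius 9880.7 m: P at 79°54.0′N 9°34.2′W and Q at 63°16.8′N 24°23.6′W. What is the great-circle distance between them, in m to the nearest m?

2955 m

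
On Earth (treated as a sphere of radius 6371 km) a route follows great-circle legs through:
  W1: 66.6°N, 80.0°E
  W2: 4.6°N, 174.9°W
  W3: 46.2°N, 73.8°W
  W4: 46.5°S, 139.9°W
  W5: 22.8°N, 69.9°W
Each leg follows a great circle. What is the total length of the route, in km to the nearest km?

43251 km

Leg W1→W2: central angle 1.6003 rad, distance 10195.7 km.
Leg W2→W3: central angle 1.6458 rad, distance 10485.4 km.
Leg W3→W4: central angle 1.9077 rad, distance 12153.6 km.
Leg W4→W5: central angle 1.6349 rad, distance 10415.9 km.
Total: 10195.7 + 10485.4 + 12153.6 + 10415.9 ≈ 43251 km.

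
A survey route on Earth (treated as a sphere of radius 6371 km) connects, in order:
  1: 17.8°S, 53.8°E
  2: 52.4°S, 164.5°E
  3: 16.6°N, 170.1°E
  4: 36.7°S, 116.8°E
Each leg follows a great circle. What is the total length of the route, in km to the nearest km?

25607 km

Leg 1→2: central angle 1.5339 rad, distance 9772.7 km.
Leg 2→3: central angle 1.2073 rad, distance 7691.5 km.
Leg 3→4: central angle 1.2782 rad, distance 8143.3 km.
Total: 9772.7 + 7691.5 + 8143.3 ≈ 25607 km.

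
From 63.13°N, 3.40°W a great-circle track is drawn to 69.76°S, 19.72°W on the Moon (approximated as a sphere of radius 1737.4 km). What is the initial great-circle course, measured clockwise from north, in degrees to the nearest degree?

With φ₁ = 1.1018, φ₂ = -1.2175, Δλ = -0.2848 rad, the forward-azimuth formula gives
θ = atan2( sin Δλ cos φ₂ , cos φ₁ sin φ₂ − sin φ₁ cos φ₂ cos Δλ ) = atan2(-0.0972, -0.7202) = -172.31°.
Adding 360° brings this into [0°, 360°): 188°.

188°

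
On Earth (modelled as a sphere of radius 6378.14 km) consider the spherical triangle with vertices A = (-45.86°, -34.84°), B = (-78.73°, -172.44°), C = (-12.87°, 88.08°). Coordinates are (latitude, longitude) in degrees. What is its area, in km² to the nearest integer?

34517689 km²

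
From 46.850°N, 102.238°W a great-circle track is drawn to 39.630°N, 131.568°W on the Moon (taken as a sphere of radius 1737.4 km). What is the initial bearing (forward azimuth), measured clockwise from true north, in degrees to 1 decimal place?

Δλ = -29.330° = -0.5119 rad.
y = sin Δλ · cos φ₂ = (-0.4898)(0.7702) = -0.3773
x = cos φ₁ sin φ₂ − sin φ₁ cos φ₂ cos Δλ = (0.6839)(0.6378) − (0.7296)(0.7702)(0.8718) = -0.0537
θ = atan2(y, x) = -98.09°; adding 360° gives 261.9°.

261.9°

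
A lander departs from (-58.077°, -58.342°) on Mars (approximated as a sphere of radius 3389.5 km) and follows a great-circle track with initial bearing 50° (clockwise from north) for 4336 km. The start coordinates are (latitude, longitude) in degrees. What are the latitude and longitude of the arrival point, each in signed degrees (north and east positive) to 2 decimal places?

Angular distance δ = d/R = 4336/3389.5 = 1.27924 rad; initial bearing θ = 0.8727 rad.
sin φ₂ = sin φ₁ cos δ + cos φ₁ sin δ cos θ = (-0.8488)(0.2874) + (0.5288)(0.9578)(0.6428) = 0.0816, so φ₂ = 4.68°.
Δλ = atan2(sin θ sin δ cos φ₁, cos δ − sin φ₁ sin φ₂) = atan2(0.3880, 0.3567) = 47.406°.
λ₂ = -58.342° + 47.406° = -10.94°.

4.68°, -10.94°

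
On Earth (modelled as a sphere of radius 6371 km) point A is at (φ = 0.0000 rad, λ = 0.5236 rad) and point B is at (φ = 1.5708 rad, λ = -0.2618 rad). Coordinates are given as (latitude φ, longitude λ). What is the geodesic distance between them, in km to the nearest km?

10008 km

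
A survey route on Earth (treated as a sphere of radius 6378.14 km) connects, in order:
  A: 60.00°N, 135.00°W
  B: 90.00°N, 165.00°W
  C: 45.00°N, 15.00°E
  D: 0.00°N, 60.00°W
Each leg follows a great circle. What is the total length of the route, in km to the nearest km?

17194 km

Leg A→B: central angle 0.5236 rad, distance 3339.6 km.
Leg B→C: central angle 0.7854 rad, distance 5009.4 km.
Leg C→D: central angle 1.3867 rad, distance 8844.9 km.
Total: 3339.6 + 5009.4 + 8844.9 ≈ 17194 km.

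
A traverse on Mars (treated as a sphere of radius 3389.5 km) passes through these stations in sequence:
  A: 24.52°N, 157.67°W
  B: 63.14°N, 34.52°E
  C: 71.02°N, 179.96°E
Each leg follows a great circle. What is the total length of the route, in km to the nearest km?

Leg A→B: central angle 1.6024 rad, distance 5431.2 km.
Leg B→C: central angle 0.7632 rad, distance 2587.0 km.
Total: 5431.2 + 2587.0 ≈ 8018 km.

8018 km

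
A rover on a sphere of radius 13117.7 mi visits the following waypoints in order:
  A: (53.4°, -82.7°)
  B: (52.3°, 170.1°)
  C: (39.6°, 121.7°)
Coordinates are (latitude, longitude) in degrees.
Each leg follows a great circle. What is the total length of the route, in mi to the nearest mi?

21376 mi

Leg A→B: central angle 1.0153 rad, distance 13318.0 mi.
Leg B→C: central angle 0.6143 rad, distance 8058.1 mi.
Total: 13318.0 + 8058.1 ≈ 21376 mi.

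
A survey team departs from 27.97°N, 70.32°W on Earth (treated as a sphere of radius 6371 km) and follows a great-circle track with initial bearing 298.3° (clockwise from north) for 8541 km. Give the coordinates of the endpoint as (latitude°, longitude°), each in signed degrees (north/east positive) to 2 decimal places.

30.98°, -161.32°

Angular distance δ = d/R = 8541/6371 = 1.34061 rad; initial bearing θ = 5.2063 rad.
sin φ₂ = sin φ₁ cos δ + cos φ₁ sin δ cos θ = (0.4690)(0.2282) + (0.8832)(0.9736)(0.4741) = 0.5147, so φ₂ = 30.98°.
Δλ = atan2(sin θ sin δ cos φ₁, cos δ − sin φ₁ sin φ₂) = atan2(-0.7571, -0.0132) = -91.001°.
λ₂ = -70.320° − 91.001° = -161.32°.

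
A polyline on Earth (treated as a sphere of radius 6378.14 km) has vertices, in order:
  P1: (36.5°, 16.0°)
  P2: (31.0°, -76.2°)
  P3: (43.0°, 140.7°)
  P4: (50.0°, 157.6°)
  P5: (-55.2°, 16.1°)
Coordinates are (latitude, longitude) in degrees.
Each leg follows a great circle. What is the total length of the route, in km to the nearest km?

38102 km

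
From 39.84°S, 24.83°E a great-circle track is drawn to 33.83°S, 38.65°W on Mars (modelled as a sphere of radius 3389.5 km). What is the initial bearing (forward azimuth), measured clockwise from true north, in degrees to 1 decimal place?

255.7°

Δλ = -63.480° = -1.1079 rad.
y = sin Δλ · cos φ₂ = (-0.8948)(0.8307) = -0.7433
x = cos φ₁ sin φ₂ − sin φ₁ cos φ₂ cos Δλ = (0.7678)(-0.5567) − (-0.6406)(0.8307)(0.4465) = -0.1899
θ = atan2(y, x) = -104.33°; adding 360° gives 255.7°.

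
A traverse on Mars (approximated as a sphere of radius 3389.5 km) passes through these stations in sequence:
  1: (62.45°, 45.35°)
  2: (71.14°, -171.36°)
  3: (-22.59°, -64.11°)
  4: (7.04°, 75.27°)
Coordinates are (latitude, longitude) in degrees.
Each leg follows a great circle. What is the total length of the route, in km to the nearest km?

17679 km

Leg 1→2: central angle 0.7682 rad, distance 2603.9 km.
Leg 2→3: central angle 2.0398 rad, distance 6914.0 km.
Leg 3→4: central angle 2.4077 rad, distance 8161.1 km.
Total: 2603.9 + 6914.0 + 8161.1 ≈ 17679 km.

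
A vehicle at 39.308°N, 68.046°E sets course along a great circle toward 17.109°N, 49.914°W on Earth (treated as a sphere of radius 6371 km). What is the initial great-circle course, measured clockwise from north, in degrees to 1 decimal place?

With φ₁ = 0.6861, φ₂ = 0.2986, Δλ = -2.0588 rad, the forward-azimuth formula gives
θ = atan2( sin Δλ cos φ₂ , cos φ₁ sin φ₂ − sin φ₁ cos φ₂ cos Δλ ) = atan2(-0.8442, 0.5115) = -58.79°.
Adding 360° brings this into [0°, 360°): 301.2°.

301.2°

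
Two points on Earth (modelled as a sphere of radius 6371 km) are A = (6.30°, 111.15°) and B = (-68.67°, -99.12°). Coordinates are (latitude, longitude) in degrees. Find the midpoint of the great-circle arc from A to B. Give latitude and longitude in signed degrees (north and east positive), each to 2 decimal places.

-49.41°, 126.24°

The central angle between A and B is δ = 1.9982 rad.
With f = 0.5, the slerp weights are sin((1−f)δ)/sin δ = 0.9241 and sin(fδ)/sin δ = 0.9241.
Weighted sum of the unit vectors: (0.9241)·(-0.3586,0.9270,0.1097) + (0.9241)·(-0.0577,-0.3591,-0.9315) = (-0.3847, 0.5248, -0.7594).
Converting back: φ = atan2(z, √(x²+y²)) = -49.41°, λ = atan2(y, x) = 126.24°.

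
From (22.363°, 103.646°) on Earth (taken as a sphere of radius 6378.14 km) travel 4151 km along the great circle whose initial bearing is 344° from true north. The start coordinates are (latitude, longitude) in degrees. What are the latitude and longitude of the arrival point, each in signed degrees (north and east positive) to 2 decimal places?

Angular distance δ = d/R = 4151/6378.14 = 0.65082 rad; initial bearing θ = 6.0039 rad.
sin φ₂ = sin φ₁ cos δ + cos φ₁ sin δ cos θ = (0.3805)(0.7956) + (0.9248)(0.6058)(0.9613) = 0.8413, so φ₂ = 57.27°.
Δλ = atan2(sin θ sin δ cos φ₁, cos δ − sin φ₁ sin φ₂) = atan2(-0.1544, 0.4755) = -17.992°.
λ₂ = 103.646° − 17.992° = 85.65°.

57.27°, 85.65°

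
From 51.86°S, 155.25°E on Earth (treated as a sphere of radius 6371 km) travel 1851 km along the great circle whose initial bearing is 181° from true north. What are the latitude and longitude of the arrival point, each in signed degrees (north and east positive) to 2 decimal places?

Angular distance δ = d/R = 1851/6371 = 0.29054 rad; initial bearing θ = 3.1590 rad.
sin φ₂ = sin φ₁ cos δ + cos φ₁ sin δ cos θ = (-0.7865)(0.9581) + (0.6176)(0.2865)(-0.9998) = -0.9304, so φ₂ = -68.50°.
Δλ = atan2(sin θ sin δ cos φ₁, cos δ − sin φ₁ sin φ₂) = atan2(-0.0031, 0.2263) = -0.782°.
λ₂ = 155.250° − 0.782° = 154.47°.

-68.50°, 154.47°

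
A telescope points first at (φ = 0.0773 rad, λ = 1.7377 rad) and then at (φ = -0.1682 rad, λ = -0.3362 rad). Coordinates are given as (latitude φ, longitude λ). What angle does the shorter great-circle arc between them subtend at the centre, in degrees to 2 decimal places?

In radians: φ₁ = 0.0773, φ₂ = -0.1682, Δλ = -118.826° = -2.0739 rad.
Haversine: a = sin²(Δφ/2) + cos φ₁ cos φ₂ sin²(Δλ/2) = 0.0150 + (0.9970)(0.9859)(0.7411) = 0.74343.
Central angle c = 2·arcsin(√a) = 2.07928 rad.
So the angular separation is 119.13°.

119.13°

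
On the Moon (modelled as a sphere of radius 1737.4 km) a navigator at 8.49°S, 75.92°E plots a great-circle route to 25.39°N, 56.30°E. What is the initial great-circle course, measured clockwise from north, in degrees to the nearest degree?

331°

With φ₁ = -0.1482, φ₂ = 0.4431, Δλ = -0.3424 rad, the forward-azimuth formula gives
θ = atan2( sin Δλ cos φ₂ , cos φ₁ sin φ₂ − sin φ₁ cos φ₂ cos Δλ ) = atan2(-0.3033, 0.5497) = -28.89°.
Adding 360° brings this into [0°, 360°): 331°.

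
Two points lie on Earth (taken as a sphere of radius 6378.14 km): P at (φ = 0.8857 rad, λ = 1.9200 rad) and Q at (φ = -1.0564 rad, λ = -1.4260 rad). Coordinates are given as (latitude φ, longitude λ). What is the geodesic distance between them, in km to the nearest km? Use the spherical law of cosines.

18728 km

With latitudes φ₁ = 50.747°, φ₂ = -60.527° and longitude difference Δλ = 168.288°:
cos c = sin φ₁ sin φ₂ + cos φ₁ cos φ₂ cos Δλ = (0.7744)(-0.8706) + (0.6327)(0.4920)(-0.9792) = -0.97898,
so c = arccos(-0.97898) = 2.93622 rad.
Distance = R·c = 6378.14 × 2.9362 ≈ 18728 km.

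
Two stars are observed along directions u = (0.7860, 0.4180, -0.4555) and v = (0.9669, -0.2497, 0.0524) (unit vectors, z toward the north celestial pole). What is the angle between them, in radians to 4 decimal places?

u·v = 0.6317; |u| = 1.0000, |v| = 1.0000.
cos θ = (u·v)/(|u||v|) = 0.6317, so θ = 0.8870 rad.

0.8870 rad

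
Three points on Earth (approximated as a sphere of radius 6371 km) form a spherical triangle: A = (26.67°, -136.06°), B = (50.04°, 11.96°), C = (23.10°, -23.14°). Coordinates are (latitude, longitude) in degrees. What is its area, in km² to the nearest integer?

Side lengths (central angles): a = 0.6696, b = 1.7153, c = 1.7141 rad; semiperimeter s = 2.0495.
By l'Huilier's theorem, tan(E/4) = √[tan(s/2) tan((s−a)/2) tan((s−b)/2) tan((s−c)/2)], giving spherical excess E = 0.7778 rad.
Area = E·R² = 0.7778 × (6371)² ≈ 31568957 km².

31568957 km²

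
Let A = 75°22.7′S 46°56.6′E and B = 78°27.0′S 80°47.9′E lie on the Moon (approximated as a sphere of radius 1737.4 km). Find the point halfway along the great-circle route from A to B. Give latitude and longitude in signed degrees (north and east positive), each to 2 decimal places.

The central angle between A and B is δ = 0.1416 rad.
With f = 0.5, the slerp weights are sin((1−f)δ)/sin δ = 0.5013 and sin(fδ)/sin δ = 0.5013.
Weighted sum of the unit vectors: (0.5013)·(0.1723,0.1844,-0.9676) + (0.5013)·(0.0320,0.1976,-0.9798) = (0.1024, 0.1915, -0.9761).
Converting back: φ = atan2(z, √(x²+y²)) = -77.46°, λ = atan2(y, x) = 61.86°.

-77.46°, 61.86°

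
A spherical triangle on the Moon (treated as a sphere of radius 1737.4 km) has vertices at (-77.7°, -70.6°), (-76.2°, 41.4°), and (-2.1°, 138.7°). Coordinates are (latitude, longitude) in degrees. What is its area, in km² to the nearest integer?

1116292 km²

Side lengths (central angles): a = 1.5655, b = 1.7212, c = 0.3769 rad; semiperimeter s = 1.8318.
By l'Huilier's theorem, tan(E/4) = √[tan(s/2) tan((s−a)/2) tan((s−b)/2) tan((s−c)/2)], giving spherical excess E = 0.3698 rad.
Area = E·R² = 0.3698 × (1737.4)² ≈ 1116292 km².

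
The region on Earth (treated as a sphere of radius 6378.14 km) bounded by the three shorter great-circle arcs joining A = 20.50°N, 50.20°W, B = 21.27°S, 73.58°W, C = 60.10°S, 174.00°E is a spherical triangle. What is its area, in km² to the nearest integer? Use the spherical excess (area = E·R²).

2205009 km²

Side lengths (central angles): a = 1.4331, b = 2.2631, c = 0.8310 rad; semiperimeter s = 2.2636.
By l'Huilier's theorem, tan(E/4) = √[tan(s/2) tan((s−a)/2) tan((s−b)/2) tan((s−c)/2)], giving spherical excess E = 0.0542 rad.
Area = E·R² = 0.0542 × (6378.14)² ≈ 2205009 km².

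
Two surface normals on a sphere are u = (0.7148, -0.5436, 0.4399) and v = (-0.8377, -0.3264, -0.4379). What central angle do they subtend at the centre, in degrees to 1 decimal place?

127.9°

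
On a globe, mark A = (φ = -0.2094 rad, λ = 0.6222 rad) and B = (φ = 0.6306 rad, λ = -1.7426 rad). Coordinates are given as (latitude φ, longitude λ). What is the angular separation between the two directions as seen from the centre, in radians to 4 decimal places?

Let φ₁ = -0.2094 rad, φ₂ = 0.6306 rad, and Δλ = -2.3648 rad.
Haversine: a = sin²(Δφ/2) + cos φ₁ cos φ₂ sin²(Δλ/2) = 0.1663 + (0.9782)(0.8077)(0.8566) = 0.84300.
Central angle c = 2·arcsin(√a) = 2.32676 rad.
So the angular separation is 2.3268 rad.

2.3268 rad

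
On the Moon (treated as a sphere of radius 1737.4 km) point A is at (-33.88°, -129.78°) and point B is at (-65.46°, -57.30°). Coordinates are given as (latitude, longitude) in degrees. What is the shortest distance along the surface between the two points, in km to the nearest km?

1587 km

With latitudes φ₁ = -33.880°, φ₂ = -65.460° and longitude difference Δλ = 72.480°:
Haversine: a = sin²(Δφ/2) + cos φ₁ cos φ₂ sin²(Δλ/2) = 0.0740 + (0.8302)(0.4153)(0.3495) = 0.19455.
Central angle c = 2·arcsin(√a) = 0.91360 rad.
Distance = R·c = 1737.4 × 0.9136 ≈ 1587 km.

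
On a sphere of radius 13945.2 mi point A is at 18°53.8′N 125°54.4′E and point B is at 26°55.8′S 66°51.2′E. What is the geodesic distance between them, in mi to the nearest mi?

Let φ₁ = 0.3298 rad, φ₂ = -0.4700 rad, and Δλ = -1.0307 rad.
Haversine: a = sin²(Δφ/2) + cos φ₁ cos φ₂ sin²(Δλ/2) = 0.1516 + (0.9461)(0.8916)(0.2429) = 0.35646.
Central angle c = 2·arcsin(√a) = 1.27961 rad.
Distance = R·c = 13945.2 × 1.2796 ≈ 17844 mi.

17844 mi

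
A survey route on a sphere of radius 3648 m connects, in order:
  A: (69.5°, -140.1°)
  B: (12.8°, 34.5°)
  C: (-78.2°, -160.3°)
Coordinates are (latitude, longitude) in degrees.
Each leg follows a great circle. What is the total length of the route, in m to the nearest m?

13485 m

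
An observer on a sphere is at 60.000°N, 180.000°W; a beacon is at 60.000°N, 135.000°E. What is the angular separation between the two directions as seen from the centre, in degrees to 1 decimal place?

22.1°

With latitudes φ₁ = 60.000°, φ₂ = 60.000° and longitude difference Δλ = -45.000°:
cos c = sin φ₁ sin φ₂ + cos φ₁ cos φ₂ cos Δλ = (0.8660)(0.8660) + (0.5000)(0.5000)(0.7071) = 0.92678,
so c = arccos(0.92678) = 0.38506 rad.
So the angular separation is 22.1°.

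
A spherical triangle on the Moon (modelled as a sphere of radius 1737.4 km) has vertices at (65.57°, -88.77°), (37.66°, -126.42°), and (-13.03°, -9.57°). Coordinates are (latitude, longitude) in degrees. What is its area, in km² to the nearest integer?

Side lengths (central angles): a = 2.0784, b = 1.7009, c = 0.6172 rad; semiperimeter s = 2.1983.
By l'Huilier's theorem, tan(E/4) = √[tan(s/2) tan((s−a)/2) tan((s−b)/2) tan((s−c)/2)], giving spherical excess E = 0.6880 rad.
Area = E·R² = 0.6880 × (1737.4)² ≈ 2076853 km².

2076853 km²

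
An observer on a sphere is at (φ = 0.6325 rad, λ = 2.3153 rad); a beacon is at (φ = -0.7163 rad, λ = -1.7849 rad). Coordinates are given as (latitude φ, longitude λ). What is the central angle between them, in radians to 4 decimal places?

2.4005 rad

With latitudes φ₁ = 36.240°, φ₂ = -41.041° and longitude difference Δλ = 125.076°:
cos c = sin φ₁ sin φ₂ + cos φ₁ cos φ₂ cos Δλ = (0.5912)(-0.6566) + (0.8066)(0.7542)(-0.5747) = -0.73774,
so c = arccos(-0.73774) = 2.40052 rad.
So the angular separation is 2.4005 rad.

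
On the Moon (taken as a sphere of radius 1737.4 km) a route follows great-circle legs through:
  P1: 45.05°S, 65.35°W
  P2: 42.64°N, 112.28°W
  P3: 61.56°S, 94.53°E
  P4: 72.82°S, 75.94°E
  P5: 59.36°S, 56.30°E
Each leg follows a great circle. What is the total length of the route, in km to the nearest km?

8525 km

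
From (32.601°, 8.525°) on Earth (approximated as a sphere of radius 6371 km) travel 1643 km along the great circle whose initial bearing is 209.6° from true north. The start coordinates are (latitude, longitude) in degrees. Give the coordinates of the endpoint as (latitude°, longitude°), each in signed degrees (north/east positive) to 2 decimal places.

19.52°, 0.84°

Angular distance δ = d/R = 1643/6371 = 0.25789 rad; initial bearing θ = 3.6582 rad.
sin φ₂ = sin φ₁ cos δ + cos φ₁ sin δ cos θ = (0.5388)(0.9669) + (0.8424)(0.2550)(-0.8695) = 0.3342, so φ₂ = 19.52°.
Δλ = atan2(sin θ sin δ cos φ₁, cos δ − sin φ₁ sin φ₂) = atan2(-0.1061, 0.7869) = -7.681°.
λ₂ = 8.525° − 7.681° = 0.84°.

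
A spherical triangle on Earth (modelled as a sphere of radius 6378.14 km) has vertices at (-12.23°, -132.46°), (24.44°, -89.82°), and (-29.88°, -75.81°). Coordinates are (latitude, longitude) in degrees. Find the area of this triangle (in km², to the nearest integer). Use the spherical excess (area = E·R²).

Side lengths (central angles): a = 0.9767, b = 0.9626, c = 0.9681 rad; semiperimeter s = 1.4537.
By l'Huilier's theorem, tan(E/4) = √[tan(s/2) tan((s−a)/2) tan((s−b)/2) tan((s−c)/2)], giving spherical excess E = 0.4613 rad.
Area = E·R² = 0.4613 × (6378.14)² ≈ 18766758 km².

18766758 km²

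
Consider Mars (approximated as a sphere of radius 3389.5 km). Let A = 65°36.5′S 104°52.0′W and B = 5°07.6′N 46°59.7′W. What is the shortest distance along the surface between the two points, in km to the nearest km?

In radians: φ₁ = -1.1451, φ₂ = 0.0895, Δλ = 57.872° = 1.0101 rad.
cos c = sin φ₁ sin φ₂ + cos φ₁ cos φ₂ cos Δλ = (-0.9107)(0.0894) + (0.4130)(0.9960)(0.5318) = 0.13736,
so c = arccos(0.13736) = 1.43300 rad.
Distance = R·c = 3389.5 × 1.4330 ≈ 4857 km.

4857 km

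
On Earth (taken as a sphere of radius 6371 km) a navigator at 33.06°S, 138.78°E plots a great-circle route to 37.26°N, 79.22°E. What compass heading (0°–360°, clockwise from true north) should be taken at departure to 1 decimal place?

Δλ = -59.560° = -1.0395 rad.
y = sin Δλ · cos φ₂ = (-0.8622)(0.7959) = -0.6862
x = cos φ₁ sin φ₂ − sin φ₁ cos φ₂ cos Δλ = (0.8381)(0.6054) − (-0.5455)(0.7959)(0.5066) = 0.7274
θ = atan2(y, x) = -43.33°; adding 360° gives 316.7°.

316.7°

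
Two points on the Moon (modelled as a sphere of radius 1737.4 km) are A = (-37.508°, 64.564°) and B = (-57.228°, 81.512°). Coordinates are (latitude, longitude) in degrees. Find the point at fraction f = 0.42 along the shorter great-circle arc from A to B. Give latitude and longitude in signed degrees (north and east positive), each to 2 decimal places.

Central angle δ = 0.3958 rad. Interpolating on the sphere with fraction f = 0.42:
P = [sin((1−f)δ)·A + sin(fδ)·B] / sin δ = 0.5902·A + 0.4292·B in Cartesian coordinates,
giving P = (0.2354, 0.6526, -0.7202), i.e. latitude -46.07°, longitude 70.17°.

-46.07°, 70.17°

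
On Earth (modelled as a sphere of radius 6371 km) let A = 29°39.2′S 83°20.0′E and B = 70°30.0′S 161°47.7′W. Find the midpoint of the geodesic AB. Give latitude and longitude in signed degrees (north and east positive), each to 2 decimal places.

-61.23°, 105.90°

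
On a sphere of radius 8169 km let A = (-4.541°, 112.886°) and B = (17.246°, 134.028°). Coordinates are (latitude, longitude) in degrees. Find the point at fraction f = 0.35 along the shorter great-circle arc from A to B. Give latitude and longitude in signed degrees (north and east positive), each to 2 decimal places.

3.17°, 120.11°

Central angle δ = 0.5267 rad. Interpolating on the sphere with fraction f = 0.35:
P = [sin((1−f)δ)·A + sin(fδ)·B] / sin δ = 0.6678·A + 0.3646·B in Cartesian coordinates,
giving P = (-0.5009, 0.8637, 0.0552), i.e. latitude 3.17°, longitude 120.11°.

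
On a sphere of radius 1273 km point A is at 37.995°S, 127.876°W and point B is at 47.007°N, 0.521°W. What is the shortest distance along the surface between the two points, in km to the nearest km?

Let φ₁ = -0.6631 rad, φ₂ = 0.8204 rad, and Δλ = 2.2228 rad.
cos c = sin φ₁ sin φ₂ + cos φ₁ cos φ₂ cos Δλ = (-0.6156)(0.7314) + (0.7881)(0.6819)(-0.6068) = -0.77633,
so c = arccos(-0.77633) = 2.45962 rad.
Distance = R·c = 1273 × 2.4596 ≈ 3131 km.

3131 km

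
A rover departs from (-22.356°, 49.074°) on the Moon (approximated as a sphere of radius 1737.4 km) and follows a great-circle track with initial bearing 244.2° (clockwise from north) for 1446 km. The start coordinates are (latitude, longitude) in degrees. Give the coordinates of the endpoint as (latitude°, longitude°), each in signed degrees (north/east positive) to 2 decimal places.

-33.62°, -4.01°

Angular distance δ = d/R = 1446/1737.4 = 0.83228 rad; initial bearing θ = 4.2621 rad.
sin φ₂ = sin φ₁ cos δ + cos φ₁ sin δ cos θ = (-0.3804)(0.6732) + (0.9248)(0.7395)(-0.4352) = -0.5537, so φ₂ = -33.62°.
Δλ = atan2(sin θ sin δ cos φ₁, cos δ − sin φ₁ sin φ₂) = atan2(-0.6157, 0.4626) = -53.083°.
λ₂ = 49.074° − 53.083° = -4.01°.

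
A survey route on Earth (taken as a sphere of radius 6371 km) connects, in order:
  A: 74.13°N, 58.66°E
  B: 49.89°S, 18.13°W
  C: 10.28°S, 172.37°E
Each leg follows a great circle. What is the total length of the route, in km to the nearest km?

28153 km

Leg A→B: central angle 2.3398 rad, distance 14906.7 km.
Leg B→C: central angle 2.0792 rad, distance 13246.8 km.
Total: 14906.7 + 13246.8 ≈ 28153 km.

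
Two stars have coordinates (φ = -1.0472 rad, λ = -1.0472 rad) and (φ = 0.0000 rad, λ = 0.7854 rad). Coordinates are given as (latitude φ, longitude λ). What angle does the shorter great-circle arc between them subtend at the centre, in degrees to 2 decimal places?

97.44°

With latitudes φ₁ = -60.000°, φ₂ = 0.000° and longitude difference Δλ = 105.000°:
Haversine: a = sin²(Δφ/2) + cos φ₁ cos φ₂ sin²(Δλ/2) = 0.2500 + (0.5000)(1.0000)(0.6294) = 0.56471.
Central angle c = 2·arcsin(√a) = 1.70057 rad.
So the angular separation is 97.44°.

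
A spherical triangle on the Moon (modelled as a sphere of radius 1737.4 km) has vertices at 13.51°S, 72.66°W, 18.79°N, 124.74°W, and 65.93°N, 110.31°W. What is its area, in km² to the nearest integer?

1585824 km²

Side lengths (central angles): a = 0.8392, b = 1.4699, c = 1.0582 rad; semiperimeter s = 1.6837.
By l'Huilier's theorem, tan(E/4) = √[tan(s/2) tan((s−a)/2) tan((s−b)/2) tan((s−c)/2)], giving spherical excess E = 0.5254 rad.
Area = E·R² = 0.5254 × (1737.4)² ≈ 1585824 km².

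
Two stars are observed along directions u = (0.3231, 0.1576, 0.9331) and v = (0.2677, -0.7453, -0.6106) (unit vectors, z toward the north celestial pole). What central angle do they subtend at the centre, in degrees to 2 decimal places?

126.92°

u·v = -0.6007; |u| = 1.0000, |v| = 1.0000.
cos θ = (u·v)/(|u||v|) = -0.6008, so θ = 126.92°.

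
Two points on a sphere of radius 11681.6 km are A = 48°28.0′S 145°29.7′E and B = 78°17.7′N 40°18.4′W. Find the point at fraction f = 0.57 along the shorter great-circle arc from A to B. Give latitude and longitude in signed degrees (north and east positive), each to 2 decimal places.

Central angle δ = 2.6196 rad. Interpolating on the sphere with fraction f = 0.57:
P = [sin((1−f)δ)·A + sin(fδ)·B] / sin δ = 1.8108·A + 1.9996·B in Cartesian coordinates,
giving P = (-0.6801, 0.4177, 0.6025), i.e. latitude 37.05°, longitude 148.44°.

37.05°, 148.44°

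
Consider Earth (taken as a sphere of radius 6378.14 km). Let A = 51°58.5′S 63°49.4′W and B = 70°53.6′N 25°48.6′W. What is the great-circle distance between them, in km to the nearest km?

14008 km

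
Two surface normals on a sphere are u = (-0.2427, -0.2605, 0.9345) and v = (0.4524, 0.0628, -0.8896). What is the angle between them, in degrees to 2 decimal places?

u·v = -0.9575; |u| = 1.0000, |v| = 1.0000.
cos θ = (u·v)/(|u||v|) = -0.9575, so θ = 163.23°.

163.23°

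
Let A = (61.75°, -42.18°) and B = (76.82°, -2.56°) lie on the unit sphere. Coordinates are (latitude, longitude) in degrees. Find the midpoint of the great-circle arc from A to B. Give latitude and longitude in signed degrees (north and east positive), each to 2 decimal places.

The central angle between A and B is δ = 0.3458 rad.
With f = 0.5, the slerp weights are sin((1−f)δ)/sin δ = 0.5076 and sin(fδ)/sin δ = 0.5076.
Weighted sum of the unit vectors: (0.5076)·(0.3507,-0.3178,0.8809) + (0.5076)·(0.2278,-0.0102,0.9737) = (0.2936, -0.1665, 0.9413).
Converting back: φ = atan2(z, √(x²+y²)) = 70.27°, λ = atan2(y, x) = -29.55°.

70.27°, -29.55°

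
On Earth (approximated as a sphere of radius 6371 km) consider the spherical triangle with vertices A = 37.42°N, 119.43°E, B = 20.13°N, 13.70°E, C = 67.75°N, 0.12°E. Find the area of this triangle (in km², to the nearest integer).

23621627 km²

Side lengths (central angles): a = 0.8445, b = 1.1426, c = 1.5638 rad; semiperimeter s = 1.7755.
By l'Huilier's theorem, tan(E/4) = √[tan(s/2) tan((s−a)/2) tan((s−b)/2) tan((s−c)/2)], giving spherical excess E = 0.5820 rad.
Area = E·R² = 0.5820 × (6371)² ≈ 23621627 km².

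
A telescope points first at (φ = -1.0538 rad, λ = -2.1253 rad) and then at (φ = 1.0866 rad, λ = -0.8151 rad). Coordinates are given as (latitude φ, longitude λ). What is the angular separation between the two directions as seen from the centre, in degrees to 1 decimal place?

Let φ₁ = -1.0538 rad, φ₂ = 1.0866 rad, and Δλ = 1.3102 rad.
cos c = sin φ₁ sin φ₂ + cos φ₁ cos φ₂ cos Δλ = (-0.8693)(0.8850) + (0.4943)(0.4655)(0.2577) = -0.71010,
so c = arccos(-0.71010) = 2.36043 rad.
So the angular separation is 135.2°.

135.2°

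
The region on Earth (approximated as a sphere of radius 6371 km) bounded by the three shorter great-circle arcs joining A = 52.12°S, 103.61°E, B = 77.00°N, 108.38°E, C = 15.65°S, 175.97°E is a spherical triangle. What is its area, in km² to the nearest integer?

Side lengths (central angles): a = 1.7521, b = 1.1679, c = 2.2542 rad; semiperimeter s = 2.5871.
By l'Huilier's theorem, tan(E/4) = √[tan(s/2) tan((s−a)/2) tan((s−b)/2) tan((s−c)/2)], giving spherical excess E = 1.7712 rad.
Area = E·R² = 1.7712 × (6371)² ≈ 71893229 km².

71893229 km²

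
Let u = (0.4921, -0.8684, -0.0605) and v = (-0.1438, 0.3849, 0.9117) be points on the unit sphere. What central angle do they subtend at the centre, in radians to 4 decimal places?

u·v = -0.4602; |u| = 1.0000, |v| = 1.0000.
cos θ = (u·v)/(|u||v|) = -0.4602, so θ = 2.0490 rad.

2.0490 rad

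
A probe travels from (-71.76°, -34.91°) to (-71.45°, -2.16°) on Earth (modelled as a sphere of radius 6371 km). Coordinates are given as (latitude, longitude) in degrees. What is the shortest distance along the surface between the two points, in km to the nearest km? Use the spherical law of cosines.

With latitudes φ₁ = -71.760°, φ₂ = -71.450° and longitude difference Δλ = 32.750°:
cos c = sin φ₁ sin φ₂ + cos φ₁ cos φ₂ cos Δλ = (-0.9498)(-0.9480) + (0.3130)(0.3181)(0.8410) = 0.98416,
so c = arccos(0.98416) = 0.17824 rad.
Distance = R·c = 6371 × 0.1782 ≈ 1136 km.

1136 km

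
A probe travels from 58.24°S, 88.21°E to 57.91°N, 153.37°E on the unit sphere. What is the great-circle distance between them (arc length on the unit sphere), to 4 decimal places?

2.2179

Let φ₁ = -1.0165 rad, φ₂ = 1.0107 rad, and Δλ = 1.1373 rad.
cos c = sin φ₁ sin φ₂ + cos φ₁ cos φ₂ cos Δλ = (-0.8503)(0.8472) + (0.5264)(0.5313)(0.4201) = -0.60288,
so c = arccos(-0.60288) = 2.21791 rad.
On the unit sphere the arc length equals the central angle: 2.2179.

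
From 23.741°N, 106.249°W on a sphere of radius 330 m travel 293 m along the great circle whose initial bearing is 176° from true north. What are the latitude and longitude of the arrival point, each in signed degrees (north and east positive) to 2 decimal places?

Angular distance δ = d/R = 293/330 = 0.88788 rad; initial bearing θ = 3.0718 rad.
sin φ₂ = sin φ₁ cos δ + cos φ₁ sin δ cos θ = (0.4026)(0.6311) + (0.9154)(0.7757)(-0.9976) = -0.4543, so φ₂ = -27.02°.
Δλ = atan2(sin θ sin δ cos φ₁, cos δ − sin φ₁ sin φ₂) = atan2(0.0495, 0.8140) = 3.482°.
λ₂ = -106.249° + 3.482° = -102.77°.

-27.02°, -102.77°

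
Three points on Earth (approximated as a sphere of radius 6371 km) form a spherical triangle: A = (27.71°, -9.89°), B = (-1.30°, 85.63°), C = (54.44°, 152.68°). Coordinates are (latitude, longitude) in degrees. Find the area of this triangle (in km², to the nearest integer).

Side lengths (central angles): a = 1.3610, b = 1.6840, c = 1.6666 rad; semiperimeter s = 2.3558.
By l'Huilier's theorem, tan(E/4) = √[tan(s/2) tan((s−a)/2) tan((s−b)/2) tan((s−c)/2)], giving spherical excess E = 1.5398 rad.
Area = E·R² = 1.5398 × (6371)² ≈ 62501062 km².

62501062 km²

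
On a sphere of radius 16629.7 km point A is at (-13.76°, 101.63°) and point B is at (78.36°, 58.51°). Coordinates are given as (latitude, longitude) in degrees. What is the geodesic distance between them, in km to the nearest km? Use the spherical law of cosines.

In radians: φ₁ = -0.2402, φ₂ = 1.3676, Δλ = -43.120° = -0.7526 rad.
cos c = sin φ₁ sin φ₂ + cos φ₁ cos φ₂ cos Δλ = (-0.2379)(0.9794) + (0.9713)(0.2018)(0.7299) = -0.08992,
so c = arccos(-0.08992) = 1.66084 rad.
Distance = R·c = 16629.7 × 1.6608 ≈ 27619 km.

27619 km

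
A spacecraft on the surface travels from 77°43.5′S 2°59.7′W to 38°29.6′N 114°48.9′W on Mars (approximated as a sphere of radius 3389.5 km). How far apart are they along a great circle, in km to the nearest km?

7813 km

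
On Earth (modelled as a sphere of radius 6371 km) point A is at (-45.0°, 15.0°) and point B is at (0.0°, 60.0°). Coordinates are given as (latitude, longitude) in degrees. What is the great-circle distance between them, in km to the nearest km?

6672 km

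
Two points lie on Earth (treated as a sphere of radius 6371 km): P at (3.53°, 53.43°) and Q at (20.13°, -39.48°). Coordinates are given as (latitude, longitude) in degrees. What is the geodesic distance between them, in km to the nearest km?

With latitudes φ₁ = 3.530°, φ₂ = 20.130° and longitude difference Δλ = -92.910°:
Haversine: a = sin²(Δφ/2) + cos φ₁ cos φ₂ sin²(Δλ/2) = 0.0208 + (0.9981)(0.9389)(0.5254) = 0.51319.
Central angle c = 2·arcsin(√a) = 1.59719 rad.
Distance = R·c = 6371 × 1.5972 ≈ 10176 km.

10176 km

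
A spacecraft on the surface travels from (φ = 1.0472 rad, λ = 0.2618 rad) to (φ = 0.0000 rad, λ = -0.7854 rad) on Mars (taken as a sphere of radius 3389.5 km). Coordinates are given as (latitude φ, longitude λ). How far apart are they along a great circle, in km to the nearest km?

With latitudes φ₁ = 60.000°, φ₂ = 0.000° and longitude difference Δλ = -60.000°:
cos c = sin φ₁ sin φ₂ + cos φ₁ cos φ₂ cos Δλ = (0.8660)(0.0000) + (0.5000)(1.0000)(0.5000) = 0.25000,
so c = arccos(0.25000) = 1.31812 rad.
Distance = R·c = 3389.5 × 1.3181 ≈ 4468 km.

4468 km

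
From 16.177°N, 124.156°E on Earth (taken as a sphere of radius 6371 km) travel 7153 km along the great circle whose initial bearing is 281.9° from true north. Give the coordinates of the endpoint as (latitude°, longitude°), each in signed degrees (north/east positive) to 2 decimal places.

Angular distance δ = d/R = 7153/6371 = 1.12274 rad; initial bearing θ = 4.9201 rad.
sin φ₂ = sin φ₁ cos δ + cos φ₁ sin δ cos θ = (0.2786)(0.4332) + (0.9604)(0.9013)(0.2062) = 0.2992, so φ₂ = 17.41°.
Δλ = atan2(sin θ sin δ cos φ₁, cos δ − sin φ₁ sin φ₂) = atan2(-0.8470, 0.3499) = -67.557°.
λ₂ = 124.156° − 67.557° = 56.60°.

17.41°, 56.60°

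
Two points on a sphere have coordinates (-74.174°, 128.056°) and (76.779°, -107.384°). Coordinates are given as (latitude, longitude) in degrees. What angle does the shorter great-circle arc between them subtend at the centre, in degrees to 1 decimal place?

166.4°

In radians: φ₁ = -1.2946, φ₂ = 1.3400, Δλ = 124.560° = 2.1740 rad.
Haversine: a = sin²(Δφ/2) + cos φ₁ cos φ₂ sin²(Δλ/2) = 0.9371 + (0.2727)(0.2287)(0.7836) = 0.98599.
Central angle c = 2·arcsin(√a) = 2.90429 rad.
So the angular separation is 166.4°.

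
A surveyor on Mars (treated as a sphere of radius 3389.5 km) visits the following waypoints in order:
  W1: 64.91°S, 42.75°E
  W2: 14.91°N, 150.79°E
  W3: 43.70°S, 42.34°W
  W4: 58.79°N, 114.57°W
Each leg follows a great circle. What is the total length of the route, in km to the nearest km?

22401 km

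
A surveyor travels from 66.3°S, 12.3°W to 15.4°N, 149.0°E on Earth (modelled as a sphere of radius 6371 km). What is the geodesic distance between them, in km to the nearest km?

14189 km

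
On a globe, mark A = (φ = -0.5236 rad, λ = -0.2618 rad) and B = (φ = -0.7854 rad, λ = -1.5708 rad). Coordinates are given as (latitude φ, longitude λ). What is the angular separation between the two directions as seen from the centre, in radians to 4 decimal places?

With latitudes φ₁ = -30.000°, φ₂ = -45.000° and longitude difference Δλ = -75.000°:
cos c = sin φ₁ sin φ₂ + cos φ₁ cos φ₂ cos Δλ = (-0.5000)(-0.7071) + (0.8660)(0.7071)(0.2588) = 0.51205,
so c = arccos(0.51205) = 1.03323 rad.
So the angular separation is 1.0332 rad.

1.0332 rad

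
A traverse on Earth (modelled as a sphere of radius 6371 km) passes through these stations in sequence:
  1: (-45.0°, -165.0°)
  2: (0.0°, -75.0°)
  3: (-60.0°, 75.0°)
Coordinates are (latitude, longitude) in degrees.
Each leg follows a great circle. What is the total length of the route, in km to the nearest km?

22868 km

Leg 1→2: central angle 1.5708 rad, distance 10007.5 km.
Leg 2→3: central angle 2.0186 rad, distance 12860.7 km.
Total: 10007.5 + 12860.7 ≈ 22868 km.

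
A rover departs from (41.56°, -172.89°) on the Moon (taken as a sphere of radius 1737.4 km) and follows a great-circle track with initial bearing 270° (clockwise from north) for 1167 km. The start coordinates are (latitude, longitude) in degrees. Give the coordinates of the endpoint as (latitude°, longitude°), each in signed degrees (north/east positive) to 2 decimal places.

31.28°, 140.37°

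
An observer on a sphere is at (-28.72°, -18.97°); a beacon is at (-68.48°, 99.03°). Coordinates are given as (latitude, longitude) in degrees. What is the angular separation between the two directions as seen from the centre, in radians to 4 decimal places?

1.2703 rad

Let φ₁ = -0.5013 rad, φ₂ = -1.1952 rad, and Δλ = 2.0595 rad.
Haversine: a = sin²(Δφ/2) + cos φ₁ cos φ₂ sin²(Δλ/2) = 0.1156 + (0.8770)(0.3668)(0.7347) = 0.35200.
Central angle c = 2·arcsin(√a) = 1.27029 rad.
So the angular separation is 1.2703 rad.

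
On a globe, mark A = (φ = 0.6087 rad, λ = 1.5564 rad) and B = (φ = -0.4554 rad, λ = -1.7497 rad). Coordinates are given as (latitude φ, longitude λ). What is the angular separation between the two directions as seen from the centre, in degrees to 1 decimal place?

In radians: φ₁ = 0.6087, φ₂ = -0.4554, Δλ = 170.574° = 2.9771 rad.
cos c = sin φ₁ sin φ₂ + cos φ₁ cos φ₂ cos Δλ = (0.5718)(-0.4398) + (0.8204)(0.8981)(-0.9865) = -0.97833,
so c = arccos(-0.97833) = 2.93301 rad.
So the angular separation is 168.0°.

168.0°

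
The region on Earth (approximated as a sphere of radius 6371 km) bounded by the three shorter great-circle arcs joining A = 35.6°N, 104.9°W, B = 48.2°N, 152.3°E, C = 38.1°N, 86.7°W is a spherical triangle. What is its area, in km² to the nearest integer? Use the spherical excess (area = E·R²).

6992742 km²

Side lengths (central angles): a = 1.3798, b = 0.2575, c = 1.2515 rad; semiperimeter s = 1.4444.
By l'Huilier's theorem, tan(E/4) = √[tan(s/2) tan((s−a)/2) tan((s−b)/2) tan((s−c)/2)], giving spherical excess E = 0.1723 rad.
Area = E·R² = 0.1723 × (6371)² ≈ 6992742 km².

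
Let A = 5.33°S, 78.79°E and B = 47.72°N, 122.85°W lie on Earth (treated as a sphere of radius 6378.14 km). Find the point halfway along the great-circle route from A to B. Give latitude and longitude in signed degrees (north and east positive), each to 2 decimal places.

55.43°, 112.61°

The central angle between A and B is δ = 2.3342 rad.
With f = 0.5, the slerp weights are sin((1−f)δ)/sin δ = 1.2728 and sin(fδ)/sin δ = 1.2728.
Weighted sum of the unit vectors: (1.2728)·(0.1936,0.9767,-0.0929) + (1.2728)·(-0.3649,-0.5652,0.7399) = (-0.2181, 0.5238, 0.8235).
Converting back: φ = atan2(z, √(x²+y²)) = 55.43°, λ = atan2(y, x) = 112.61°.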